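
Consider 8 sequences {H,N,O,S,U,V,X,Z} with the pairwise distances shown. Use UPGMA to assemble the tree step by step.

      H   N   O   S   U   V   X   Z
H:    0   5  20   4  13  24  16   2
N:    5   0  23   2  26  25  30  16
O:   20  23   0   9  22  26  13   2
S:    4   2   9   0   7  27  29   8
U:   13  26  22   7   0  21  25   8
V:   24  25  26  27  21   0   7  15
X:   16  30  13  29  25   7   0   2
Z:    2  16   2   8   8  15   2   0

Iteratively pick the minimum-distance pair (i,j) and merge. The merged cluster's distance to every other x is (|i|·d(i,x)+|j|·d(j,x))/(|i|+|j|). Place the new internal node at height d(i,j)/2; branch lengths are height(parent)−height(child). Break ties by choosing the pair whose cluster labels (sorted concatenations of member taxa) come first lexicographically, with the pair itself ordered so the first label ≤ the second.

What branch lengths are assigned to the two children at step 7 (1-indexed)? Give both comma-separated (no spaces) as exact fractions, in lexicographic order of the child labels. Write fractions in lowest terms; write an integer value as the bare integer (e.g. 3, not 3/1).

353/120,169/24

1. join H+Z (d=2) ⇒ HZ; edges |H|=1, |Z|=1
  updated: d(HZ,N)=21/2, d(HZ,O)=11, d(HZ,S)=6, d(HZ,U)=21/2, d(HZ,V)=39/2, d(HZ,X)=9
2. join N+S (d=2) ⇒ NS; edges |N|=1, |S|=1
  updated: d(HZ,NS)=33/4, d(NS,O)=16, d(NS,U)=33/2, d(NS,V)=26, d(NS,X)=59/2
3. join V+X (d=7) ⇒ VX; edges |V|=7/2, |X|=7/2
  updated: d(HZ,VX)=57/4, d(NS,VX)=111/4, d(O,VX)=39/2, d(U,VX)=23
4. join HZ+NS (d=33/4) ⇒ HNSZ; edges |HZ|=25/8, |NS|=25/8
  updated: d(HNSZ,O)=27/2, d(HNSZ,U)=27/2, d(HNSZ,VX)=21
5. join HNSZ+O (d=27/2) ⇒ HNOSZ; edges |HNSZ|=21/8, |O|=27/4
  updated: d(HNOSZ,U)=76/5, d(HNOSZ,VX)=207/10
6. join HNOSZ+U (d=76/5) ⇒ HNOSUZ; edges |HNOSZ|=17/20, |U|=38/5
  updated: d(HNOSUZ,VX)=253/12
7. join HNOSUZ+VX (d=253/12) ⇒ HNOSUVXZ; edges |HNOSUZ|=353/120, |VX|=169/24
final tree: (((((H:1,Z:1):25/8,(N:1,S:1):25/8):21/8,O:27/4):17/20,U:38/5):353/120,(V:7/2,X:7/2):169/24)
total length: 5407/120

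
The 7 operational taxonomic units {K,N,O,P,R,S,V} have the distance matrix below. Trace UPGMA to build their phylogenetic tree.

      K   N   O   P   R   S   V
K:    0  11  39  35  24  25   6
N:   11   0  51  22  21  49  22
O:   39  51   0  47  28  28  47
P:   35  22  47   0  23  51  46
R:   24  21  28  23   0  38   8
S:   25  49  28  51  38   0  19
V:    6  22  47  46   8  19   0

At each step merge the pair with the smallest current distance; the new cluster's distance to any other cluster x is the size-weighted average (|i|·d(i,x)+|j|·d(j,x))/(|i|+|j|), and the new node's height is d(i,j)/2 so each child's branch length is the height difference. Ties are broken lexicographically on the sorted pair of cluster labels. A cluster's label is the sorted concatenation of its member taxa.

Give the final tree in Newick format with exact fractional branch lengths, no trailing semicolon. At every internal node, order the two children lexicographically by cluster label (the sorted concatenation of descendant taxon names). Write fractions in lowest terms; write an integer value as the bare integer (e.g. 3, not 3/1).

1. join K+V (d=6) ⇒ KV; edges |K|=3, |V|=3
  updated: d(KV,N)=33/2, d(KV,O)=43, d(KV,P)=81/2, d(KV,R)=16, d(KV,S)=22
2. join KV+R (d=16) ⇒ KRV; edges |KV|=5, |R|=8
  updated: d(KRV,N)=18, d(KRV,O)=38, d(KRV,P)=104/3, d(KRV,S)=82/3
3. join KRV+N (d=18) ⇒ KNRV; edges |KRV|=1, |N|=9
  updated: d(KNRV,O)=165/4, d(KNRV,P)=63/2, d(KNRV,S)=131/4
4. join O+S (d=28) ⇒ OS; edges |O|=14, |S|=14
  updated: d(KNRV,OS)=37, d(OS,P)=49
5. join KNRV+P (d=63/2) ⇒ KNPRV; edges |KNRV|=27/4, |P|=63/4
  updated: d(KNPRV,OS)=197/5
6. join KNPRV+OS (d=197/5) ⇒ KNOPRSV; edges |KNPRV|=79/20, |OS|=57/10
final tree: (((((K:3,V:3):5,R:8):1,N:9):27/4,P:63/4):79/20,(O:14,S:14):57/10)
total length: 1783/20

(((((K:3,V:3):5,R:8):1,N:9):27/4,P:63/4):79/20,(O:14,S:14):57/10)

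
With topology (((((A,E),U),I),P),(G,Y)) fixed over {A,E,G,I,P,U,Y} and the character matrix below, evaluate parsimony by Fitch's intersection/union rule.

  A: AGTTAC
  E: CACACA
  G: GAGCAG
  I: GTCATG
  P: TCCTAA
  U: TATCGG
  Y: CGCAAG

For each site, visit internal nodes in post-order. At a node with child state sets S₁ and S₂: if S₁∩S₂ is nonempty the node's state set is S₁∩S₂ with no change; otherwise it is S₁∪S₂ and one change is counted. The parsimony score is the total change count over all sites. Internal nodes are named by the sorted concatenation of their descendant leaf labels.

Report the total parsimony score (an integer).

site 0, node AE: A={A} ∪ E={C} → {A,C} (+1)
site 0, node AEU: AE={A,C} ∪ U={T} → {A,C,T} (+1)
site 0, node AEIU: AEU={A,C,T} ∪ I={G} → {A,C,G,T} (+1)
site 0, node AEIPU: AEIU={A,C,G,T} ∩ P={T} → {T} (+0)
site 0, node GY: G={G} ∪ Y={C} → {C,G} (+1)
site 0, node AEGIPUY: AEIPU={T} ∪ GY={C,G} → {C,G,T} (+1)
site 1, node AE: A={G} ∪ E={A} → {A,G} (+1)
site 1, node AEU: AE={A,G} ∩ U={A} → {A} (+0)
site 1, node AEIU: AEU={A} ∪ I={T} → {A,T} (+1)
site 1, node AEIPU: AEIU={A,T} ∪ P={C} → {A,C,T} (+1)
site 1, node GY: G={A} ∪ Y={G} → {A,G} (+1)
site 1, node AEGIPUY: AEIPU={A,C,T} ∩ GY={A,G} → {A} (+0)
site 2, node AE: A={T} ∪ E={C} → {C,T} (+1)
site 2, node AEU: AE={C,T} ∩ U={T} → {T} (+0)
site 2, node AEIU: AEU={T} ∪ I={C} → {C,T} (+1)
site 2, node AEIPU: AEIU={C,T} ∩ P={C} → {C} (+0)
site 2, node GY: G={G} ∪ Y={C} → {C,G} (+1)
site 2, node AEGIPUY: AEIPU={C} ∩ GY={C,G} → {C} (+0)
site 3, node AE: A={T} ∪ E={A} → {A,T} (+1)
site 3, node AEU: AE={A,T} ∪ U={C} → {A,C,T} (+1)
site 3, node AEIU: AEU={A,C,T} ∩ I={A} → {A} (+0)
site 3, node AEIPU: AEIU={A} ∪ P={T} → {A,T} (+1)
site 3, node GY: G={C} ∪ Y={A} → {A,C} (+1)
site 3, node AEGIPUY: AEIPU={A,T} ∩ GY={A,C} → {A} (+0)
site 4, node AE: A={A} ∪ E={C} → {A,C} (+1)
site 4, node AEU: AE={A,C} ∪ U={G} → {A,C,G} (+1)
site 4, node AEIU: AEU={A,C,G} ∪ I={T} → {A,C,G,T} (+1)
site 4, node AEIPU: AEIU={A,C,G,T} ∩ P={A} → {A} (+0)
site 4, node GY: G={A} ∩ Y={A} → {A} (+0)
site 4, node AEGIPUY: AEIPU={A} ∩ GY={A} → {A} (+0)
site 5, node AE: A={C} ∪ E={A} → {A,C} (+1)
site 5, node AEU: AE={A,C} ∪ U={G} → {A,C,G} (+1)
site 5, node AEIU: AEU={A,C,G} ∩ I={G} → {G} (+0)
site 5, node AEIPU: AEIU={G} ∪ P={A} → {A,G} (+1)
site 5, node GY: G={G} ∩ Y={G} → {G} (+0)
site 5, node AEGIPUY: AEIPU={A,G} ∩ GY={G} → {G} (+0)
per-site changes: [5, 4, 3, 4, 3, 3]; total = 22

22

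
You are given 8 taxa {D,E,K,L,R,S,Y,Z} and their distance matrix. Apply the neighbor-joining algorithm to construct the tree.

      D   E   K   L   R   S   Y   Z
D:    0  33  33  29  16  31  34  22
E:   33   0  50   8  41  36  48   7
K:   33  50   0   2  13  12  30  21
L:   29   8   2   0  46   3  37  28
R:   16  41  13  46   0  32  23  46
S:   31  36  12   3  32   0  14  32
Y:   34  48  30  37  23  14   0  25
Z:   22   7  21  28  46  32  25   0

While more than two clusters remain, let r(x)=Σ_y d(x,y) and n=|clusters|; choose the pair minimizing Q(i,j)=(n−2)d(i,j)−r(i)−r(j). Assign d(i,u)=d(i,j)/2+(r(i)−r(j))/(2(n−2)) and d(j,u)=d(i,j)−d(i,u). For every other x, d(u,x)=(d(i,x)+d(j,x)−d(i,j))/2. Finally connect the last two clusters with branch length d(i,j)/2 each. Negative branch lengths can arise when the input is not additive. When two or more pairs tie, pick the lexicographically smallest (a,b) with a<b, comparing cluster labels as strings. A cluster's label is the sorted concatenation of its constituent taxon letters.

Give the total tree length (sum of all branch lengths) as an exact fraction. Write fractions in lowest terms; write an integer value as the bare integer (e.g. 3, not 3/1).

2475/32

1. join E+Z (d=7, Q=-362) ⇒ EZ; edges |E|=7, |Z|=0
  updated: d(D,EZ)=24, d(EZ,K)=32, d(EZ,L)=29/2, d(EZ,R)=40, d(EZ,S)=61/2, d(EZ,Y)=33
2. join D+R (d=16, Q=-257) ⇒ DR; edges |D|=77/10, |R|=83/10
  updated: d(DR,EZ)=24, d(DR,K)=15, d(DR,L)=59/2, d(DR,S)=47/2, d(DR,Y)=41/2
3. join K+L (d=2, Q=-169) ⇒ KL; edges |K|=13/8, |L|=3/8
  updated: d(DR,KL)=85/4, d(EZ,KL)=89/4, d(KL,S)=13/2, d(KL,Y)=65/2
4. join KL+S (d=13/2, Q=-275/2) ⇒ KLS; edges |KL|=55/12, |S|=23/12
  updated: d(DR,KLS)=153/8, d(EZ,KLS)=185/8, d(KLS,Y)=20
5. join DR+Y (d=41/2, Q=-769/8) ⇒ DRY; edges |DR|=249/32, |Y|=407/32
  updated: d(DRY,EZ)=73/4, d(DRY,KLS)=149/16
6. join DRY+EZ (d=73/4, Q=-811/16) ⇒ DERYZ; edges |DRY|=71/32, |EZ|=513/32
  updated: d(DERYZ,KLS)=227/32
7. join DERYZ+KLS (d=227/32) ⇒ DEKLRSYZ; edges |DERYZ|=227/64, |KLS|=227/64
final tree: ((((D:77/10,R:83/10):249/32,Y:407/32):71/32,(E:7,Z:0):513/32):227/64,((K:13/8,L:3/8):55/12,S:23/12):227/64)
total length: 2475/32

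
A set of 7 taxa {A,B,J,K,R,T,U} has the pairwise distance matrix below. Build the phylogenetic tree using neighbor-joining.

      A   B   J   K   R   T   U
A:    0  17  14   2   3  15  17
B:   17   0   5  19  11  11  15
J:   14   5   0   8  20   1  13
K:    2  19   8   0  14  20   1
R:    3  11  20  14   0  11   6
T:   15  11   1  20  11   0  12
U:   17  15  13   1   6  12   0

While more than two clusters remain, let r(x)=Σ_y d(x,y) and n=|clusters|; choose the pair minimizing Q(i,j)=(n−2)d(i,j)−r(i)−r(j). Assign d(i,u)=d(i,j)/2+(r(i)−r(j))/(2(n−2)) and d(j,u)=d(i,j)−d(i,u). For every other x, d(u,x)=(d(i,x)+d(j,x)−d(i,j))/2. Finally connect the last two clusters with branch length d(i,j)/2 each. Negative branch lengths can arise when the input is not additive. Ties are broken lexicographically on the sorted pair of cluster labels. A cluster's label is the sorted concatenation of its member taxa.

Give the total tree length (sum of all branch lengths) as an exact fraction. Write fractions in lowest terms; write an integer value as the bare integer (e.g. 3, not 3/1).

iteration 1: select J,T (d=1, Q=-126); attach at lengths (-2/5, 7/5); label the merged cluster JT
  updated: d(A,JT)=14, d(B,JT)=15/2, d(JT,K)=27/2, d(JT,R)=15, d(JT,U)=12
iteration 2: select B,JT (d=15/2, Q=-203/2); attach at lengths (75/16, 45/16); label the merged cluster BJT
  updated: d(A,BJT)=47/4, d(BJT,K)=25/2, d(BJT,R)=37/4, d(BJT,U)=39/4
iteration 3: select K,U (d=1, Q=-241/4); attach at lengths (-5/24, 29/24); label the merged cluster KU
  updated: d(A,KU)=9, d(BJT,KU)=85/8, d(KU,R)=19/2
iteration 4: select A,R (d=3, Q=-79/2); attach at lengths (2, 1); label the merged cluster AR
  updated: d(AR,BJT)=9, d(AR,KU)=31/4
iteration 5: select AR,BJT (d=9, Q=-219/8); attach at lengths (49/16, 95/16); label the merged cluster ABJRT
  updated: d(ABJRT,KU)=75/16
iteration 6: select ABJRT,KU (d=75/16); attach at lengths (75/32, 75/32); label the merged cluster ABJKRTU
final tree: (((A:2,R:1):49/16,(B:75/16,(J:-2/5,T:7/5):45/16):95/16):75/32,(K:-5/24,U:29/24):75/32)
total length: 419/16

419/16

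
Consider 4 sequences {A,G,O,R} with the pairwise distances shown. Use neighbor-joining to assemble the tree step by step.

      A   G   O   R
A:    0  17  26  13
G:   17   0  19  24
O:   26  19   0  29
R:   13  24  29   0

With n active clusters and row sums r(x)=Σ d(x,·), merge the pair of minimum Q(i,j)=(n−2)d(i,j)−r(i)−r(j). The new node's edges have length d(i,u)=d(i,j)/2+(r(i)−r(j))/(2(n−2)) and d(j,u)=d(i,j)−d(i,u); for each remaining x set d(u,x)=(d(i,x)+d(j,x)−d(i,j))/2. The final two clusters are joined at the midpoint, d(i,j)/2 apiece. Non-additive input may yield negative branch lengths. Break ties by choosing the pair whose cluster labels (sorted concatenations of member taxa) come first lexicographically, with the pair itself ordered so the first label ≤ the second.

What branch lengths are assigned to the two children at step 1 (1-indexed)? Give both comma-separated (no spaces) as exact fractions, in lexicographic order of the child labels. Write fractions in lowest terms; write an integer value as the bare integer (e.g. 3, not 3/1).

1. join A+R (d=13, Q=-96) ⇒ AR; edges |A|=4, |R|=9
  updated: d(AR,G)=14, d(AR,O)=21
2. join AR+G (d=14, Q=-54) ⇒ AGR; edges |AR|=8, |G|=6
  updated: d(AGR,O)=13
3. join AGR+O (d=13) ⇒ AGOR; edges |AGR|=13/2, |O|=13/2
final tree: (((A:4,R:9):8,G:6):13/2,O:13/2)
total length: 40

4,9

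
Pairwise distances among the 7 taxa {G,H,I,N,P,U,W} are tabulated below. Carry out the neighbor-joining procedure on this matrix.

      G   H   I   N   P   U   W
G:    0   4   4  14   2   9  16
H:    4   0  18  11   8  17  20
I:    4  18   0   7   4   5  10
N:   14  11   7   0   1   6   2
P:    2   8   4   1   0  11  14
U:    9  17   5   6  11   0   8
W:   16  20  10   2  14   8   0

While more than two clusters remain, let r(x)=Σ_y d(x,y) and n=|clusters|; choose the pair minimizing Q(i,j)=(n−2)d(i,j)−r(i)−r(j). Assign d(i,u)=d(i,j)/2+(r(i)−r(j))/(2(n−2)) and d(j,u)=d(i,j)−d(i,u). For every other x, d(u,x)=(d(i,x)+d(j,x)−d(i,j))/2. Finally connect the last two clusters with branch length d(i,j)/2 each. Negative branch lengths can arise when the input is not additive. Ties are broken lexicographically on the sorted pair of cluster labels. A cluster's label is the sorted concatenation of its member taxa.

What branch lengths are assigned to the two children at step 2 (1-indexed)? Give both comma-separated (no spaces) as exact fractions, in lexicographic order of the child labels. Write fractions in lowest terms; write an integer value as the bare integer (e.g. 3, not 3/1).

step 1: merge (G,H) at d=4, Q=-107; branch lengths G→-9/10, H→49/10; new cluster GH
  updated: d(GH,I)=9, d(GH,N)=21/2, d(GH,P)=3, d(GH,U)=11, d(GH,W)=16
step 2: merge (GH,P) at d=3, Q=-141/2; branch lengths GH→57/16, P→-9/16; new cluster GHP
  updated: d(GHP,I)=5, d(GHP,N)=17/4, d(GHP,U)=19/2, d(GHP,W)=27/2
step 3: merge (N,W) at d=2, Q=-187/4; branch lengths N→-11/8, W→27/8; new cluster NW
  updated: d(GHP,NW)=63/8, d(I,NW)=15/2, d(NW,U)=6
step 4: merge (GHP,I) at d=5, Q=-239/8; branch lengths GHP→119/32, I→41/32; new cluster GHIP
  updated: d(GHIP,NW)=83/16, d(GHIP,U)=19/4
step 5: merge (GHIP,NW) at d=83/16, Q=-255/16; branch lengths GHIP→63/32, NW→103/32; new cluster GHINPW
  updated: d(GHINPW,U)=89/32
step 6: merge (GHINPW,U) at d=89/32; branch lengths GHINPW→89/64, U→89/64; new cluster GHINPUW
final tree: (((((G:-9/10,H:49/10):57/16,P:-9/16):119/32,I:41/32):63/32,(N:-11/8,W:27/8):103/32):89/64,U:89/64)
total length: 703/32

57/16,-9/16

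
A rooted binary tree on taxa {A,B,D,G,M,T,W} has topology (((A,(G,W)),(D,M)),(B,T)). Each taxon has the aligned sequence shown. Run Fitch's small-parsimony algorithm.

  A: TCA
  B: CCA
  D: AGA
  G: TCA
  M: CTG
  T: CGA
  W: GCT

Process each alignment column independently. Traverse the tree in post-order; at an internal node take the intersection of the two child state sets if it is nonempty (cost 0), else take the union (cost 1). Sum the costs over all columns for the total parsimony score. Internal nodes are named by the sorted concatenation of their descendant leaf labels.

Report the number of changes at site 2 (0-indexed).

GW@0: {T} ∪ {G} = {G,T} (union, +1)
AGW@0: {T} ∩ {G,T} = {T} (intersection, +0)
DM@0: {A} ∪ {C} = {A,C} (union, +1)
ADGMW@0: {T} ∪ {A,C} = {A,C,T} (union, +1)
BT@0: {C} ∩ {C} = {C} (intersection, +0)
ABDGMTW@0: {A,C,T} ∩ {C} = {C} (intersection, +0)
GW@1: {C} ∩ {C} = {C} (intersection, +0)
AGW@1: {C} ∩ {C} = {C} (intersection, +0)
DM@1: {G} ∪ {T} = {G,T} (union, +1)
ADGMW@1: {C} ∪ {G,T} = {C,G,T} (union, +1)
BT@1: {C} ∪ {G} = {C,G} (union, +1)
ABDGMTW@1: {C,G,T} ∩ {C,G} = {C,G} (intersection, +0)
GW@2: {A} ∪ {T} = {A,T} (union, +1)
AGW@2: {A} ∩ {A,T} = {A} (intersection, +0)
DM@2: {A} ∪ {G} = {A,G} (union, +1)
ADGMW@2: {A} ∩ {A,G} = {A} (intersection, +0)
BT@2: {A} ∩ {A} = {A} (intersection, +0)
ABDGMTW@2: {A} ∩ {A} = {A} (intersection, +0)
per-site changes: [3, 3, 2]; total = 8

2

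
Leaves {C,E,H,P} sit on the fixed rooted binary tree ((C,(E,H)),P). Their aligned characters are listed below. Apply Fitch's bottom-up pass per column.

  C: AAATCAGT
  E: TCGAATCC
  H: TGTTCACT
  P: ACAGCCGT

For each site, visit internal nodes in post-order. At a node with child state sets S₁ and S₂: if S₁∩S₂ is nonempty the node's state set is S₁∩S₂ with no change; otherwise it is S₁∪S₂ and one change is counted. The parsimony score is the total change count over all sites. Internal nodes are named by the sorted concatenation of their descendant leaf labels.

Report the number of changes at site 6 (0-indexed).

site 0, node EH: E={T} ∩ H={T} → {T} (+0)
site 0, node CEH: C={A} ∪ EH={T} → {A,T} (+1)
site 0, node CEHP: CEH={A,T} ∩ P={A} → {A} (+0)
site 1, node EH: E={C} ∪ H={G} → {C,G} (+1)
site 1, node CEH: C={A} ∪ EH={C,G} → {A,C,G} (+1)
site 1, node CEHP: CEH={A,C,G} ∩ P={C} → {C} (+0)
site 2, node EH: E={G} ∪ H={T} → {G,T} (+1)
site 2, node CEH: C={A} ∪ EH={G,T} → {A,G,T} (+1)
site 2, node CEHP: CEH={A,G,T} ∩ P={A} → {A} (+0)
site 3, node EH: E={A} ∪ H={T} → {A,T} (+1)
site 3, node CEH: C={T} ∩ EH={A,T} → {T} (+0)
site 3, node CEHP: CEH={T} ∪ P={G} → {G,T} (+1)
site 4, node EH: E={A} ∪ H={C} → {A,C} (+1)
site 4, node CEH: C={C} ∩ EH={A,C} → {C} (+0)
site 4, node CEHP: CEH={C} ∩ P={C} → {C} (+0)
site 5, node EH: E={T} ∪ H={A} → {A,T} (+1)
site 5, node CEH: C={A} ∩ EH={A,T} → {A} (+0)
site 5, node CEHP: CEH={A} ∪ P={C} → {A,C} (+1)
site 6, node EH: E={C} ∩ H={C} → {C} (+0)
site 6, node CEH: C={G} ∪ EH={C} → {C,G} (+1)
site 6, node CEHP: CEH={C,G} ∩ P={G} → {G} (+0)
site 7, node EH: E={C} ∪ H={T} → {C,T} (+1)
site 7, node CEH: C={T} ∩ EH={C,T} → {T} (+0)
site 7, node CEHP: CEH={T} ∩ P={T} → {T} (+0)
per-site changes: [1, 2, 2, 2, 1, 2, 1, 1]; total = 12

1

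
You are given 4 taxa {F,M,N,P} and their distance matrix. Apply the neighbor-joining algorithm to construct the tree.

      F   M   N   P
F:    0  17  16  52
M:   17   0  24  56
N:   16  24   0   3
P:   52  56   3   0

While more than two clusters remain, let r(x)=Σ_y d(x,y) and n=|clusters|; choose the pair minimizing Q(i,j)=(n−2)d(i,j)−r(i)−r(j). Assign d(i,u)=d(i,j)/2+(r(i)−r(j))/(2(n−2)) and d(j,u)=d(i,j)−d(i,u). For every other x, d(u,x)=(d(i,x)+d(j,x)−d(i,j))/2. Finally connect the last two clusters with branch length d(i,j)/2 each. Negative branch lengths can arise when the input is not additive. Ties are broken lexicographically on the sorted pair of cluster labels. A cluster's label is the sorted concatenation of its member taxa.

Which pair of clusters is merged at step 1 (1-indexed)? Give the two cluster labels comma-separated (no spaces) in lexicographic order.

step 1: merge (F,M) at d=17, Q=-148; branch lengths F→11/2, M→23/2; new cluster FM
  updated: d(FM,N)=23/2, d(FM,P)=91/2
step 2: merge (FM,N) at d=23/2, Q=-60; branch lengths FM→27, N→-31/2; new cluster FMN
  updated: d(FMN,P)=37/2
step 3: merge (FMN,P) at d=37/2; branch lengths FMN→37/4, P→37/4; new cluster FMNP
final tree: (((F:11/2,M:23/2):27,N:-31/2):37/4,P:37/4)
total length: 47

F,M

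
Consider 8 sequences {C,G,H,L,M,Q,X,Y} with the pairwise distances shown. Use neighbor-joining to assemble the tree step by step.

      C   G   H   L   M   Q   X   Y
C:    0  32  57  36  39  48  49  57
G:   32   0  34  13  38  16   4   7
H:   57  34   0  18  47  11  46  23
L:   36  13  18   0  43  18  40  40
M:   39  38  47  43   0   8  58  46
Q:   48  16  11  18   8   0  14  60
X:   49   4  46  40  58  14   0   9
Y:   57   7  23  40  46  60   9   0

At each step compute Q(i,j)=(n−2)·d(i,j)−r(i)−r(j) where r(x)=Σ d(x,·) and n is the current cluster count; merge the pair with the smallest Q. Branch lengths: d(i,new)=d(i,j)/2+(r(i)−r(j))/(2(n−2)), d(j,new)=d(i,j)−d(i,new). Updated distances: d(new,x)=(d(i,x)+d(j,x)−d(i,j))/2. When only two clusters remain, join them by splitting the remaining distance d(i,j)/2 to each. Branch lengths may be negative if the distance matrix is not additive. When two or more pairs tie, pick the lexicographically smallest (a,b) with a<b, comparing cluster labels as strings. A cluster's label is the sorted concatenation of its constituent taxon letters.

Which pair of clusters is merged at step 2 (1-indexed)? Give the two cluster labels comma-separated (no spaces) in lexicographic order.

iteration 1: select X,Y (d=9, Q=-408); attach at lengths (8/3, 19/3); label the merged cluster XY
  updated: d(C,XY)=97/2, d(G,XY)=1, d(H,XY)=30, d(L,XY)=71/2, d(M,XY)=95/2, d(Q,XY)=65/2
iteration 2: select G,XY (d=1, Q=-324); attach at lengths (-28/5, 33/5); label the merged cluster GXY
  updated: d(C,GXY)=159/4, d(GXY,H)=63/2, d(GXY,L)=95/4, d(GXY,M)=169/4, d(GXY,Q)=95/4
iteration 3: select M,Q (d=8, Q=-256); attach at lengths (205/16, -77/16); label the merged cluster MQ
  updated: d(C,MQ)=79/2, d(GXY,MQ)=29, d(H,MQ)=25, d(L,MQ)=53/2
iteration 4: select H,L (d=18, Q=-727/4); attach at lengths (325/24, 107/24); label the merged cluster HL
  updated: d(C,HL)=75/2, d(GXY,HL)=149/8, d(HL,MQ)=67/4
iteration 5: select C,GXY (d=159/4, Q=-997/8); attach at lengths (871/32, 401/32); label the merged cluster CGXY
  updated: d(CGXY,HL)=131/16, d(CGXY,MQ)=115/8
iteration 6: select CGXY,HL (d=131/16, Q=-629/16); attach at lengths (93/32, 169/32); label the merged cluster CGHLXY
  updated: d(CGHLXY,MQ)=367/32
iteration 7: select CGHLXY,MQ (d=367/32); attach at lengths (367/64, 367/64); label the merged cluster CGHLMQXY
final tree: (((C:871/32,(G:-28/5,(X:8/3,Y:19/3):33/5):401/32):93/32,(H:325/24,L:107/24):169/32):367/64,(M:205/16,Q:-77/16):367/64)
total length: 3053/32

G,XY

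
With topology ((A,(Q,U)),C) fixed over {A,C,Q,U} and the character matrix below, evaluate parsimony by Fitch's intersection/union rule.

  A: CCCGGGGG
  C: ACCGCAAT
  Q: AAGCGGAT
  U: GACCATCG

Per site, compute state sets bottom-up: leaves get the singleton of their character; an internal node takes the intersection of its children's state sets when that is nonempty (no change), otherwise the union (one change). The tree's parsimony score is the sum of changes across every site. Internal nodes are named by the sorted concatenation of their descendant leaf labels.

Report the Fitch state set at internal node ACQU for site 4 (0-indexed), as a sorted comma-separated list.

C,G

QU@0: {A} ∪ {G} = {A,G} (union, +1)
AQU@0: {C} ∪ {A,G} = {A,C,G} (union, +1)
ACQU@0: {A,C,G} ∩ {A} = {A} (intersection, +0)
QU@1: {A} ∩ {A} = {A} (intersection, +0)
AQU@1: {C} ∪ {A} = {A,C} (union, +1)
ACQU@1: {A,C} ∩ {C} = {C} (intersection, +0)
QU@2: {G} ∪ {C} = {C,G} (union, +1)
AQU@2: {C} ∩ {C,G} = {C} (intersection, +0)
ACQU@2: {C} ∩ {C} = {C} (intersection, +0)
QU@3: {C} ∩ {C} = {C} (intersection, +0)
AQU@3: {G} ∪ {C} = {C,G} (union, +1)
ACQU@3: {C,G} ∩ {G} = {G} (intersection, +0)
QU@4: {G} ∪ {A} = {A,G} (union, +1)
AQU@4: {G} ∩ {A,G} = {G} (intersection, +0)
ACQU@4: {G} ∪ {C} = {C,G} (union, +1)
QU@5: {G} ∪ {T} = {G,T} (union, +1)
AQU@5: {G} ∩ {G,T} = {G} (intersection, +0)
ACQU@5: {G} ∪ {A} = {A,G} (union, +1)
QU@6: {A} ∪ {C} = {A,C} (union, +1)
AQU@6: {G} ∪ {A,C} = {A,C,G} (union, +1)
ACQU@6: {A,C,G} ∩ {A} = {A} (intersection, +0)
QU@7: {T} ∪ {G} = {G,T} (union, +1)
AQU@7: {G} ∩ {G,T} = {G} (intersection, +0)
ACQU@7: {G} ∪ {T} = {G,T} (union, +1)
per-site changes: [2, 1, 1, 1, 2, 2, 2, 2]; total = 13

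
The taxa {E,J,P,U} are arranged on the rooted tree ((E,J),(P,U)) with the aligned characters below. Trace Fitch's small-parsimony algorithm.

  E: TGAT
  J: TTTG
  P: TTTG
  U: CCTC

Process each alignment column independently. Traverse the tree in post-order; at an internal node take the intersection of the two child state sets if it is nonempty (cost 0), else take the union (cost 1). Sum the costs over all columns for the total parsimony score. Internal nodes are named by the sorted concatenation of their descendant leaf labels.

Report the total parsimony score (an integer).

6

EJ@0: {T} ∩ {T} = {T} (intersection, +0)
PU@0: {T} ∪ {C} = {C,T} (union, +1)
EJPU@0: {T} ∩ {C,T} = {T} (intersection, +0)
EJ@1: {G} ∪ {T} = {G,T} (union, +1)
PU@1: {T} ∪ {C} = {C,T} (union, +1)
EJPU@1: {G,T} ∩ {C,T} = {T} (intersection, +0)
EJ@2: {A} ∪ {T} = {A,T} (union, +1)
PU@2: {T} ∩ {T} = {T} (intersection, +0)
EJPU@2: {A,T} ∩ {T} = {T} (intersection, +0)
EJ@3: {T} ∪ {G} = {G,T} (union, +1)
PU@3: {G} ∪ {C} = {C,G} (union, +1)
EJPU@3: {G,T} ∩ {C,G} = {G} (intersection, +0)
per-site changes: [1, 2, 1, 2]; total = 6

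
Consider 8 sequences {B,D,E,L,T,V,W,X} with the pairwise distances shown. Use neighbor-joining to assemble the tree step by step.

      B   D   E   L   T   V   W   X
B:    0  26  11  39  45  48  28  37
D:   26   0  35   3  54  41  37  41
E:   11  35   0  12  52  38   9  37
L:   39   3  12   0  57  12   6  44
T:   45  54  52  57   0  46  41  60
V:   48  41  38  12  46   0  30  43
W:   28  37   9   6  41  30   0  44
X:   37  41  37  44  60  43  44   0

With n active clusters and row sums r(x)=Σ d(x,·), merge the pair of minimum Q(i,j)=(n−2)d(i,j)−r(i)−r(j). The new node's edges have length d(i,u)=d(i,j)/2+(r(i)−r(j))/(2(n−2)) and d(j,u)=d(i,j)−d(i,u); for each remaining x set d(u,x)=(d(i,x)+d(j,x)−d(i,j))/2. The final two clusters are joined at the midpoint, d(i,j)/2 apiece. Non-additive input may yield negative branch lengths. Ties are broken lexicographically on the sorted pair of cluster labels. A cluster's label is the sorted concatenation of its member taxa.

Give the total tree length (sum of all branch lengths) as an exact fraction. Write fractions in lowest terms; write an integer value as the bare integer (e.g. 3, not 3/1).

3799/32

iteration 1: select D,L (d=3, Q=-392); attach at lengths (41/6, -23/6); label the merged cluster DL
  updated: d(B,DL)=31, d(DL,E)=22, d(DL,T)=54, d(DL,V)=25, d(DL,W)=20, d(DL,X)=41
iteration 2: select B,E (d=11, Q=-314); attach at lengths (43/5, 12/5); label the merged cluster BE
  updated: d(BE,DL)=21, d(BE,T)=43, d(BE,V)=75/2, d(BE,W)=13, d(BE,X)=63/2
iteration 3: select DL,V (d=25, Q=-485/2); attach at lengths (159/16, 241/16); label the merged cluster DLV
  updated: d(BE,DLV)=67/4, d(DLV,T)=75/2, d(DLV,W)=25/2, d(DLV,X)=59/2
iteration 4: select BE,W (d=13, Q=-703/4); attach at lengths (131/24, 181/24); label the merged cluster BEW
  updated: d(BEW,DLV)=65/8, d(BEW,T)=71/2, d(BEW,X)=125/4
iteration 5: select BEW,T (d=71/2, Q=-1095/8); attach at lengths (103/32, 1033/32); label the merged cluster BETW
  updated: d(BETW,DLV)=81/16, d(BETW,X)=223/8
iteration 6: select BETW,DLV (d=81/16, Q=-999/16); attach at lengths (55/32, 107/32); label the merged cluster BDELTVW
  updated: d(BDELTVW,X)=837/32
iteration 7: select BDELTVW,X (d=837/32); attach at lengths (837/64, 837/64); label the merged cluster BDELTVWX
final tree: (((((B:43/5,E:12/5):131/24,W:181/24):103/32,T:1033/32):55/32,((D:41/6,L:-23/6):159/16,V:241/16):107/32):837/64,X:837/64)
total length: 3799/32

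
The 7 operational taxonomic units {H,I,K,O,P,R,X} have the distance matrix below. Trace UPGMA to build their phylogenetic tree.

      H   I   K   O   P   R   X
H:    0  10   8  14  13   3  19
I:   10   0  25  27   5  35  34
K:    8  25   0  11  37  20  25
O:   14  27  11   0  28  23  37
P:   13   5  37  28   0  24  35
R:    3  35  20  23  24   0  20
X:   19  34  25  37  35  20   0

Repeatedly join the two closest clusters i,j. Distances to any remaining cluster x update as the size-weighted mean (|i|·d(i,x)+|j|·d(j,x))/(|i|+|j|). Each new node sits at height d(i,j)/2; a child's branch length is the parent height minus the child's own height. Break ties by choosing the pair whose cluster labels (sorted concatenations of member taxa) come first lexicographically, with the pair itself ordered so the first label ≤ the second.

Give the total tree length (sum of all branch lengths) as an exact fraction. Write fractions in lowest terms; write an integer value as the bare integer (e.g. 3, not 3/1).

step 1: merge (H,R) at d=3; branch lengths H→3/2, R→3/2; new cluster HR
  updated: d(HR,I)=45/2, d(HR,K)=14, d(HR,O)=37/2, d(HR,P)=37/2, d(HR,X)=39/2
step 2: merge (I,P) at d=5; branch lengths I→5/2, P→5/2; new cluster IP
  updated: d(HR,IP)=41/2, d(IP,K)=31, d(IP,O)=55/2, d(IP,X)=69/2
step 3: merge (K,O) at d=11; branch lengths K→11/2, O→11/2; new cluster KO
  updated: d(HR,KO)=65/4, d(IP,KO)=117/4, d(KO,X)=31
step 4: merge (HR,KO) at d=65/4; branch lengths HR→53/8, KO→21/8; new cluster HKOR
  updated: d(HKOR,IP)=199/8, d(HKOR,X)=101/4
step 5: merge (HKOR,IP) at d=199/8; branch lengths HKOR→69/16, IP→159/16; new cluster HIKOPR
  updated: d(HIKOPR,X)=85/3
step 6: merge (HIKOPR,X) at d=85/3; branch lengths HIKOPR→83/48, X→85/6; new cluster HIKOPRX
final tree: ((((H:3/2,R:3/2):53/8,(K:11/2,O:11/2):21/8):69/16,(I:5/2,P:5/2):159/16):83/48,X:85/6)
total length: 2803/48

2803/48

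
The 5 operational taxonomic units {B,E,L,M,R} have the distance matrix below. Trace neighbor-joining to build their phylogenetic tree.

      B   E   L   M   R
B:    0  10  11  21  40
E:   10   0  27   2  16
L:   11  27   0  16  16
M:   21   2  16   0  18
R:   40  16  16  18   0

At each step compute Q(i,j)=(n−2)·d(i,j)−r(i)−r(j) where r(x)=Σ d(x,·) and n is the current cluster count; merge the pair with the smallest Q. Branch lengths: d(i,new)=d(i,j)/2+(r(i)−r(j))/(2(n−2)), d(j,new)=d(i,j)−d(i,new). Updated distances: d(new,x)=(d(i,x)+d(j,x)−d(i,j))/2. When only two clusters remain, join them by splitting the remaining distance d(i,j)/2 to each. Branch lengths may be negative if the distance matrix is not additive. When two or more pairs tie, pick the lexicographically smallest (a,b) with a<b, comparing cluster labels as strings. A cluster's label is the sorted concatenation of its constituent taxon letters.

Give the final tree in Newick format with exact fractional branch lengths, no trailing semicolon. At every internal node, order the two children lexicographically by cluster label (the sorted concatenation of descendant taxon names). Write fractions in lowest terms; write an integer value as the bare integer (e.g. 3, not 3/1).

((((B:15/2,L:7/2):37/4,R:53/4):11/4,E:1/2):3/4,M:3/4)

1. join B+L (d=11, Q=-119) ⇒ BL; edges |B|=15/2, |L|=7/2
  updated: d(BL,E)=13, d(BL,M)=13, d(BL,R)=45/2
2. join BL+R (d=45/2, Q=-60) ⇒ BLR; edges |BL|=37/4, |R|=53/4
  updated: d(BLR,E)=13/4, d(BLR,M)=17/4
3. join BLR+E (d=13/4, Q=-19/2) ⇒ BELR; edges |BLR|=11/4, |E|=1/2
  updated: d(BELR,M)=3/2
4. join BELR+M (d=3/2) ⇒ BELMR; edges |BELR|=3/4, |M|=3/4
final tree: ((((B:15/2,L:7/2):37/4,R:53/4):11/4,E:1/2):3/4,M:3/4)
total length: 153/4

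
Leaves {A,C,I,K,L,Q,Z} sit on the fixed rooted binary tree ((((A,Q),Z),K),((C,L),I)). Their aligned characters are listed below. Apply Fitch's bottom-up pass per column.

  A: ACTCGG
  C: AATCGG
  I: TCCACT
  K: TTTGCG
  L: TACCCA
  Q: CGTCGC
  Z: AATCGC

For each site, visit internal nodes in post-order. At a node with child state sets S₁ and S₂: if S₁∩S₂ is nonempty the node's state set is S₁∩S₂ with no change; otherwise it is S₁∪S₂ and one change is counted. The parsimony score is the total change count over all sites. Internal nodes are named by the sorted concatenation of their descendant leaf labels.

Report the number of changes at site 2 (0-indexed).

AQ@0: {A} ∪ {C} = {A,C} (union, +1)
AQZ@0: {A,C} ∩ {A} = {A} (intersection, +0)
AKQZ@0: {A} ∪ {T} = {A,T} (union, +1)
CL@0: {A} ∪ {T} = {A,T} (union, +1)
CIL@0: {A,T} ∩ {T} = {T} (intersection, +0)
ACIKLQZ@0: {A,T} ∩ {T} = {T} (intersection, +0)
AQ@1: {C} ∪ {G} = {C,G} (union, +1)
AQZ@1: {C,G} ∪ {A} = {A,C,G} (union, +1)
AKQZ@1: {A,C,G} ∪ {T} = {A,C,G,T} (union, +1)
CL@1: {A} ∩ {A} = {A} (intersection, +0)
CIL@1: {A} ∪ {C} = {A,C} (union, +1)
ACIKLQZ@1: {A,C,G,T} ∩ {A,C} = {A,C} (intersection, +0)
AQ@2: {T} ∩ {T} = {T} (intersection, +0)
AQZ@2: {T} ∩ {T} = {T} (intersection, +0)
AKQZ@2: {T} ∩ {T} = {T} (intersection, +0)
CL@2: {T} ∪ {C} = {C,T} (union, +1)
CIL@2: {C,T} ∩ {C} = {C} (intersection, +0)
ACIKLQZ@2: {T} ∪ {C} = {C,T} (union, +1)
AQ@3: {C} ∩ {C} = {C} (intersection, +0)
AQZ@3: {C} ∩ {C} = {C} (intersection, +0)
AKQZ@3: {C} ∪ {G} = {C,G} (union, +1)
CL@3: {C} ∩ {C} = {C} (intersection, +0)
CIL@3: {C} ∪ {A} = {A,C} (union, +1)
ACIKLQZ@3: {C,G} ∩ {A,C} = {C} (intersection, +0)
AQ@4: {G} ∩ {G} = {G} (intersection, +0)
AQZ@4: {G} ∩ {G} = {G} (intersection, +0)
AKQZ@4: {G} ∪ {C} = {C,G} (union, +1)
CL@4: {G} ∪ {C} = {C,G} (union, +1)
CIL@4: {C,G} ∩ {C} = {C} (intersection, +0)
ACIKLQZ@4: {C,G} ∩ {C} = {C} (intersection, +0)
AQ@5: {G} ∪ {C} = {C,G} (union, +1)
AQZ@5: {C,G} ∩ {C} = {C} (intersection, +0)
AKQZ@5: {C} ∪ {G} = {C,G} (union, +1)
CL@5: {G} ∪ {A} = {A,G} (union, +1)
CIL@5: {A,G} ∪ {T} = {A,G,T} (union, +1)
ACIKLQZ@5: {C,G} ∩ {A,G,T} = {G} (intersection, +0)
per-site changes: [3, 4, 2, 2, 2, 4]; total = 17

2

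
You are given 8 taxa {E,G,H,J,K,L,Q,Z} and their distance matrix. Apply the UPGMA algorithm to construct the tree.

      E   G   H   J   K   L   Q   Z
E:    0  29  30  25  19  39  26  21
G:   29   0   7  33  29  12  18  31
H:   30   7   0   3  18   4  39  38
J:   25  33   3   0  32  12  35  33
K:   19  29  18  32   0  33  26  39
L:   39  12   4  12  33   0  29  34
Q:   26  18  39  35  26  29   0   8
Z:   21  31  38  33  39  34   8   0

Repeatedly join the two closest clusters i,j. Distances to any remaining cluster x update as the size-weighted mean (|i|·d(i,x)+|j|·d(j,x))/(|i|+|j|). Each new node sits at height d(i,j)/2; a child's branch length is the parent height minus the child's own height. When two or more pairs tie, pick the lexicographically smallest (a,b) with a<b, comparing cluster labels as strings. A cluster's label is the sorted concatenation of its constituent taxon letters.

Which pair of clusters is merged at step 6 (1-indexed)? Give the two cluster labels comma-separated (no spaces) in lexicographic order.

step 1: merge (H,J) at d=3; branch lengths H→3/2, J→3/2; new cluster HJ
  updated: d(E,HJ)=55/2, d(G,HJ)=20, d(HJ,K)=25, d(HJ,L)=8, d(HJ,Q)=37, d(HJ,Z)=71/2
step 2: merge (HJ,L) at d=8; branch lengths HJ→5/2, L→4; new cluster HJL
  updated: d(E,HJL)=94/3, d(G,HJL)=52/3, d(HJL,K)=83/3, d(HJL,Q)=103/3, d(HJL,Z)=35
step 3: merge (Q,Z) at d=8; branch lengths Q→4, Z→4; new cluster QZ
  updated: d(E,QZ)=47/2, d(G,QZ)=49/2, d(HJL,QZ)=104/3, d(K,QZ)=65/2
step 4: merge (G,HJL) at d=52/3; branch lengths G→26/3, HJL→14/3; new cluster GHJL
  updated: d(E,GHJL)=123/4, d(GHJL,K)=28, d(GHJL,QZ)=257/8
step 5: merge (E,K) at d=19; branch lengths E→19/2, K→19/2; new cluster EK
  updated: d(EK,GHJL)=235/8, d(EK,QZ)=28
step 6: merge (EK,QZ) at d=28; branch lengths EK→9/2, QZ→10; new cluster EKQZ
  updated: d(EKQZ,GHJL)=123/4
step 7: merge (EKQZ,GHJL) at d=123/4; branch lengths EKQZ→11/8, GHJL→161/24; new cluster EGHJKLQZ
final tree: (((E:19/2,K:19/2):9/2,(Q:4,Z:4):10):11/8,(G:26/3,((H:3/2,J:3/2):5/2,L:4):14/3):161/24)
total length: 869/12

EK,QZ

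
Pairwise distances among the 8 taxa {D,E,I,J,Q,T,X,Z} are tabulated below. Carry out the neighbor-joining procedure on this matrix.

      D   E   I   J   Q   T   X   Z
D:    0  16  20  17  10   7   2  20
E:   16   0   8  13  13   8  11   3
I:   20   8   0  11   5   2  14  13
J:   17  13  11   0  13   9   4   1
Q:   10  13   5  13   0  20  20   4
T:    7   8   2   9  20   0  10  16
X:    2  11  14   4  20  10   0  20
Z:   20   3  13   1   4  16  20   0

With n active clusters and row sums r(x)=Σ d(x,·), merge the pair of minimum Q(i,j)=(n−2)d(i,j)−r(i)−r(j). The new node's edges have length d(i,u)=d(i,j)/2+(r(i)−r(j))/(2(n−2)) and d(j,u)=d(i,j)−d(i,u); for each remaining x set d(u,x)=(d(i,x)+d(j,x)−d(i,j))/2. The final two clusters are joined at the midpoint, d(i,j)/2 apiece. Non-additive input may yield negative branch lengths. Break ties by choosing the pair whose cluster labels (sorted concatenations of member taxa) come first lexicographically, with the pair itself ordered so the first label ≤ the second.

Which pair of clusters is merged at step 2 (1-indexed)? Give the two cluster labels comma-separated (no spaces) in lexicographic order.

step 1: merge (D,X) at d=2, Q=-161; branch lengths D→23/12, X→1/12; new cluster DX
  updated: d(DX,E)=25/2, d(DX,I)=16, d(DX,J)=19/2, d(DX,Q)=14, d(DX,T)=15/2, d(DX,Z)=19
step 2: merge (I,T) at d=2, Q=-215/2; branch lengths I→1/4, T→7/4; new cluster IT
  updated: d(DX,IT)=43/4, d(E,IT)=7, d(IT,J)=9, d(IT,Q)=23/2, d(IT,Z)=27/2
step 3: merge (J,Z) at d=1, Q=-82; branch lengths J→9/8, Z→-1/8; new cluster JZ
  updated: d(DX,JZ)=55/4, d(E,JZ)=15/2, d(IT,JZ)=43/4, d(JZ,Q)=8
step 4: merge (JZ,Q) at d=8, Q=-125/2; branch lengths JZ→35/12, Q→61/12; new cluster JQZ
  updated: d(DX,JQZ)=79/8, d(E,JQZ)=25/4, d(IT,JQZ)=57/8
step 5: merge (DX,JQZ) at d=79/8, Q=-293/8; branch lengths DX→237/32, JQZ→79/32; new cluster DJQXZ
  updated: d(DJQXZ,E)=71/16, d(DJQXZ,IT)=4
step 6: merge (DJQXZ,E) at d=71/16, Q=-247/16; branch lengths DJQXZ→23/32, E→119/32; new cluster DEJQXZ
  updated: d(DEJQXZ,IT)=105/32
step 7: merge (DEJQXZ,IT) at d=105/32; branch lengths DEJQXZ→105/64, IT→105/64; new cluster DEIJQTXZ
final tree: ((((D:23/12,X:1/12):237/32,((J:9/8,Z:-1/8):35/12,Q:61/12):79/32):23/32,E:119/32):105/64,(I:1/4,T:7/4):105/64)
total length: 979/32

I,T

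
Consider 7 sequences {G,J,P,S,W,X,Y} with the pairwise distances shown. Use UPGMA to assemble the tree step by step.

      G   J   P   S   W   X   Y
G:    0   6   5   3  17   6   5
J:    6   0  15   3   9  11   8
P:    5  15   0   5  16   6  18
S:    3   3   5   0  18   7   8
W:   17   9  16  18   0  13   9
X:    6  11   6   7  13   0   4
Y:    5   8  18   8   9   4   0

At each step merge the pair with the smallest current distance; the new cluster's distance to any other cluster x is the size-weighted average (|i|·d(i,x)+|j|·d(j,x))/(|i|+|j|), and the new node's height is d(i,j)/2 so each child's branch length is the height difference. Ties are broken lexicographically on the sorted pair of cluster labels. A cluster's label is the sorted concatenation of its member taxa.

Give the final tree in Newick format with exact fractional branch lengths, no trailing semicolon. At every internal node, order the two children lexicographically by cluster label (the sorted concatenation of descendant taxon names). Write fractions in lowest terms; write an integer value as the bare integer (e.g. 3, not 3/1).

step 1: merge (G,S) at d=3; branch lengths G→3/2, S→3/2; new cluster GS
  updated: d(GS,J)=9/2, d(GS,P)=5, d(GS,W)=35/2, d(GS,X)=13/2, d(GS,Y)=13/2
step 2: merge (X,Y) at d=4; branch lengths X→2, Y→2; new cluster XY
  updated: d(GS,XY)=13/2, d(J,XY)=19/2, d(P,XY)=12, d(W,XY)=11
step 3: merge (GS,J) at d=9/2; branch lengths GS→3/4, J→9/4; new cluster GJS
  updated: d(GJS,P)=25/3, d(GJS,W)=44/3, d(GJS,XY)=15/2
step 4: merge (GJS,XY) at d=15/2; branch lengths GJS→3/2, XY→7/4; new cluster GJSXY
  updated: d(GJSXY,P)=49/5, d(GJSXY,W)=66/5
step 5: merge (GJSXY,P) at d=49/5; branch lengths GJSXY→23/20, P→49/10; new cluster GJPSXY
  updated: d(GJPSXY,W)=41/3
step 6: merge (GJPSXY,W) at d=41/3; branch lengths GJPSXY→29/15, W→41/6; new cluster GJPSWXY
final tree: (((((G:3/2,S:3/2):3/4,J:9/4):3/2,(X:2,Y:2):7/4):23/20,P:49/10):29/15,W:41/6)
total length: 421/15

(((((G:3/2,S:3/2):3/4,J:9/4):3/2,(X:2,Y:2):7/4):23/20,P:49/10):29/15,W:41/6)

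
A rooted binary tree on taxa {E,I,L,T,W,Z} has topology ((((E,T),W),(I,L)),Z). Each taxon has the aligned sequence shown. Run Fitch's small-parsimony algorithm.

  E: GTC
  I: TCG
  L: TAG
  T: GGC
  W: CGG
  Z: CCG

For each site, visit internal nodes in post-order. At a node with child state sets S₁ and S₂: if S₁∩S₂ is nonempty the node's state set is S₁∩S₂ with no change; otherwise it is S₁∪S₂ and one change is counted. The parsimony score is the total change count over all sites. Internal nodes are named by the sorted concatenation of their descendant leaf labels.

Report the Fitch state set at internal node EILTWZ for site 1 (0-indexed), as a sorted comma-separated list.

[col 0] ET: children E:{G}, T:{G} ∩→ {G}; cost 0
[col 0] ETW: children ET:{G}, W:{C} ∪→ {C,G}; cost 1
[col 0] IL: children I:{T}, L:{T} ∩→ {T}; cost 0
[col 0] EILTW: children ETW:{C,G}, IL:{T} ∪→ {C,G,T}; cost 1
[col 0] EILTWZ: children EILTW:{C,G,T}, Z:{C} ∩→ {C}; cost 0
[col 1] ET: children E:{T}, T:{G} ∪→ {G,T}; cost 1
[col 1] ETW: children ET:{G,T}, W:{G} ∩→ {G}; cost 0
[col 1] IL: children I:{C}, L:{A} ∪→ {A,C}; cost 1
[col 1] EILTW: children ETW:{G}, IL:{A,C} ∪→ {A,C,G}; cost 1
[col 1] EILTWZ: children EILTW:{A,C,G}, Z:{C} ∩→ {C}; cost 0
[col 2] ET: children E:{C}, T:{C} ∩→ {C}; cost 0
[col 2] ETW: children ET:{C}, W:{G} ∪→ {C,G}; cost 1
[col 2] IL: children I:{G}, L:{G} ∩→ {G}; cost 0
[col 2] EILTW: children ETW:{C,G}, IL:{G} ∩→ {G}; cost 0
[col 2] EILTWZ: children EILTW:{G}, Z:{G} ∩→ {G}; cost 0
per-site changes: [2, 3, 1]; total = 6

C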